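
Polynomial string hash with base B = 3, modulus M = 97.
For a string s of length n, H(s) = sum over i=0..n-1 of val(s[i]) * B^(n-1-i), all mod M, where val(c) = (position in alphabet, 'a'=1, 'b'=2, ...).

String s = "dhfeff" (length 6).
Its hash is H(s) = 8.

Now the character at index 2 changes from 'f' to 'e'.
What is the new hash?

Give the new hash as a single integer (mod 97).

Answer: 78

Derivation:
val('f') = 6, val('e') = 5
Position k = 2, exponent = n-1-k = 3
B^3 mod M = 3^3 mod 97 = 27
Delta = (5 - 6) * 27 mod 97 = 70
New hash = (8 + 70) mod 97 = 78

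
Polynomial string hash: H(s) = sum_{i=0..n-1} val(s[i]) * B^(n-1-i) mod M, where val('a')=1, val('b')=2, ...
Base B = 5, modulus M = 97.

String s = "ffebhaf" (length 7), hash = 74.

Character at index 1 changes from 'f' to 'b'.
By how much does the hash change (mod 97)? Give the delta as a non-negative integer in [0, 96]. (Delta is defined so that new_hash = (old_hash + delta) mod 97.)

Answer: 13

Derivation:
Delta formula: (val(new) - val(old)) * B^(n-1-k) mod M
  val('b') - val('f') = 2 - 6 = -4
  B^(n-1-k) = 5^5 mod 97 = 21
  Delta = -4 * 21 mod 97 = 13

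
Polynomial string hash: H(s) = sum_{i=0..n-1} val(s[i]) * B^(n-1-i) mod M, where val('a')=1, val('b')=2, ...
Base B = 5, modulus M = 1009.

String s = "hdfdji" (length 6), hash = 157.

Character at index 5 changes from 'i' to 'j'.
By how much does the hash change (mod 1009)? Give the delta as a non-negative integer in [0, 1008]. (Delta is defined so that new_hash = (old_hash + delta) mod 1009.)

Delta formula: (val(new) - val(old)) * B^(n-1-k) mod M
  val('j') - val('i') = 10 - 9 = 1
  B^(n-1-k) = 5^0 mod 1009 = 1
  Delta = 1 * 1 mod 1009 = 1

Answer: 1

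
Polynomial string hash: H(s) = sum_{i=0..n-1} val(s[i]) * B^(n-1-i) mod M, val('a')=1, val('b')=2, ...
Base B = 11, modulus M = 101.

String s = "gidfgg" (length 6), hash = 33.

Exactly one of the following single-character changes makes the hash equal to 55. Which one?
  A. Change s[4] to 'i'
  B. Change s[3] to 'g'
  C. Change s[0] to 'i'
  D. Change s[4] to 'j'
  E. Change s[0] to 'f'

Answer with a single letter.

Option A: s[4]='g'->'i', delta=(9-7)*11^1 mod 101 = 22, hash=33+22 mod 101 = 55 <-- target
Option B: s[3]='f'->'g', delta=(7-6)*11^2 mod 101 = 20, hash=33+20 mod 101 = 53
Option C: s[0]='g'->'i', delta=(9-7)*11^5 mod 101 = 13, hash=33+13 mod 101 = 46
Option D: s[4]='g'->'j', delta=(10-7)*11^1 mod 101 = 33, hash=33+33 mod 101 = 66
Option E: s[0]='g'->'f', delta=(6-7)*11^5 mod 101 = 44, hash=33+44 mod 101 = 77

Answer: A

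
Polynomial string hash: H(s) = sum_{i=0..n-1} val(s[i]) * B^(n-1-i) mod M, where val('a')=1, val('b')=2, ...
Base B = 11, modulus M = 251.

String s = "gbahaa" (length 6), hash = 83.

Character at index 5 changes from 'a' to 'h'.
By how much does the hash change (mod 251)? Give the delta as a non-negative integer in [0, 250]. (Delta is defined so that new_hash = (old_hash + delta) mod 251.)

Delta formula: (val(new) - val(old)) * B^(n-1-k) mod M
  val('h') - val('a') = 8 - 1 = 7
  B^(n-1-k) = 11^0 mod 251 = 1
  Delta = 7 * 1 mod 251 = 7

Answer: 7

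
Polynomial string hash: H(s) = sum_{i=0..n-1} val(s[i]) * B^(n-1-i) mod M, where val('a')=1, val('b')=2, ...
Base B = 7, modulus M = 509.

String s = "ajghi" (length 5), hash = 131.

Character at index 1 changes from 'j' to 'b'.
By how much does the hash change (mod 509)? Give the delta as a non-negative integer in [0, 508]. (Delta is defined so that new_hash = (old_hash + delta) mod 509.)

Delta formula: (val(new) - val(old)) * B^(n-1-k) mod M
  val('b') - val('j') = 2 - 10 = -8
  B^(n-1-k) = 7^3 mod 509 = 343
  Delta = -8 * 343 mod 509 = 310

Answer: 310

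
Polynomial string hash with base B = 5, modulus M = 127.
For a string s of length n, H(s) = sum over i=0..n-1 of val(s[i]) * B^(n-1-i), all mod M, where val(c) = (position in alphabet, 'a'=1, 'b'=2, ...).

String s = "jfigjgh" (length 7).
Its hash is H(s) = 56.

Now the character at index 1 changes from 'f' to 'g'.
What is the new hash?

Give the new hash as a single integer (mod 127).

val('f') = 6, val('g') = 7
Position k = 1, exponent = n-1-k = 5
B^5 mod M = 5^5 mod 127 = 77
Delta = (7 - 6) * 77 mod 127 = 77
New hash = (56 + 77) mod 127 = 6

Answer: 6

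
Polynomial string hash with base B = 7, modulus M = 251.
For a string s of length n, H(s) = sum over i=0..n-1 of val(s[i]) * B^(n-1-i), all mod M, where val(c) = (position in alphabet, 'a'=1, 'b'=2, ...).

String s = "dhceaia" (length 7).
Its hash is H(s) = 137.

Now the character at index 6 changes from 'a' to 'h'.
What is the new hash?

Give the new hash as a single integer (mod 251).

val('a') = 1, val('h') = 8
Position k = 6, exponent = n-1-k = 0
B^0 mod M = 7^0 mod 251 = 1
Delta = (8 - 1) * 1 mod 251 = 7
New hash = (137 + 7) mod 251 = 144

Answer: 144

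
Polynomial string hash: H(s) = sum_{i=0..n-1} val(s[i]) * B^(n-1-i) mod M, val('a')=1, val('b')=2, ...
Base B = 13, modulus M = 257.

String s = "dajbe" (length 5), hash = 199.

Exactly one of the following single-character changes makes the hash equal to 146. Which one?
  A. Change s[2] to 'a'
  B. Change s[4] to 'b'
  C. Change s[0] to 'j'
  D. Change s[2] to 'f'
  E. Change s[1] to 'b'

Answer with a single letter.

Option A: s[2]='j'->'a', delta=(1-10)*13^2 mod 257 = 21, hash=199+21 mod 257 = 220
Option B: s[4]='e'->'b', delta=(2-5)*13^0 mod 257 = 254, hash=199+254 mod 257 = 196
Option C: s[0]='d'->'j', delta=(10-4)*13^4 mod 257 = 204, hash=199+204 mod 257 = 146 <-- target
Option D: s[2]='j'->'f', delta=(6-10)*13^2 mod 257 = 95, hash=199+95 mod 257 = 37
Option E: s[1]='a'->'b', delta=(2-1)*13^3 mod 257 = 141, hash=199+141 mod 257 = 83

Answer: C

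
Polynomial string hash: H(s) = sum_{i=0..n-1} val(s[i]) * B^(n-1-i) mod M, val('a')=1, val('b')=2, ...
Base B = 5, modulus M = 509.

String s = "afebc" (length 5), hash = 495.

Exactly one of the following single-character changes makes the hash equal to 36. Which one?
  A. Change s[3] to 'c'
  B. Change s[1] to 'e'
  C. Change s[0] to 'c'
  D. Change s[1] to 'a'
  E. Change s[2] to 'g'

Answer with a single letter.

Answer: E

Derivation:
Option A: s[3]='b'->'c', delta=(3-2)*5^1 mod 509 = 5, hash=495+5 mod 509 = 500
Option B: s[1]='f'->'e', delta=(5-6)*5^3 mod 509 = 384, hash=495+384 mod 509 = 370
Option C: s[0]='a'->'c', delta=(3-1)*5^4 mod 509 = 232, hash=495+232 mod 509 = 218
Option D: s[1]='f'->'a', delta=(1-6)*5^3 mod 509 = 393, hash=495+393 mod 509 = 379
Option E: s[2]='e'->'g', delta=(7-5)*5^2 mod 509 = 50, hash=495+50 mod 509 = 36 <-- target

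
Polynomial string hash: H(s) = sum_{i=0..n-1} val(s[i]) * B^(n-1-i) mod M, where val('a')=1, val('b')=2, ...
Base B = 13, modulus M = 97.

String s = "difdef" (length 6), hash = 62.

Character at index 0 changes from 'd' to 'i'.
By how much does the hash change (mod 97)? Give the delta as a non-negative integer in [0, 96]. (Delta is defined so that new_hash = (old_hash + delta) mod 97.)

Answer: 79

Derivation:
Delta formula: (val(new) - val(old)) * B^(n-1-k) mod M
  val('i') - val('d') = 9 - 4 = 5
  B^(n-1-k) = 13^5 mod 97 = 74
  Delta = 5 * 74 mod 97 = 79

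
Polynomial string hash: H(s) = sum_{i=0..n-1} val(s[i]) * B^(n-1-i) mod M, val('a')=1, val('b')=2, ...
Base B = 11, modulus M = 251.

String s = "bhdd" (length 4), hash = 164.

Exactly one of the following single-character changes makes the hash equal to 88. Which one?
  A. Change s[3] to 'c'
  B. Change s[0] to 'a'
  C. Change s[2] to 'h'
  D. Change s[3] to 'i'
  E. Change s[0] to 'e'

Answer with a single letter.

Option A: s[3]='d'->'c', delta=(3-4)*11^0 mod 251 = 250, hash=164+250 mod 251 = 163
Option B: s[0]='b'->'a', delta=(1-2)*11^3 mod 251 = 175, hash=164+175 mod 251 = 88 <-- target
Option C: s[2]='d'->'h', delta=(8-4)*11^1 mod 251 = 44, hash=164+44 mod 251 = 208
Option D: s[3]='d'->'i', delta=(9-4)*11^0 mod 251 = 5, hash=164+5 mod 251 = 169
Option E: s[0]='b'->'e', delta=(5-2)*11^3 mod 251 = 228, hash=164+228 mod 251 = 141

Answer: B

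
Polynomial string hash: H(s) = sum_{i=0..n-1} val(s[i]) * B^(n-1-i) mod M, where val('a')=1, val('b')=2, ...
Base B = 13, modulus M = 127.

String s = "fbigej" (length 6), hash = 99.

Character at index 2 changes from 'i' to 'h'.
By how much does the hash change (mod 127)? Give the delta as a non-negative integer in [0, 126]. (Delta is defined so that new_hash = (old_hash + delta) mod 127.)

Delta formula: (val(new) - val(old)) * B^(n-1-k) mod M
  val('h') - val('i') = 8 - 9 = -1
  B^(n-1-k) = 13^3 mod 127 = 38
  Delta = -1 * 38 mod 127 = 89

Answer: 89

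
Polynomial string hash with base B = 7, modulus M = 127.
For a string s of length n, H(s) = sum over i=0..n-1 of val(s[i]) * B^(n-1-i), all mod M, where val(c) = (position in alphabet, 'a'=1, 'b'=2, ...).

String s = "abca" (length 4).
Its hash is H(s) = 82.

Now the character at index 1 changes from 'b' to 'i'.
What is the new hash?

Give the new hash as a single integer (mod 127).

val('b') = 2, val('i') = 9
Position k = 1, exponent = n-1-k = 2
B^2 mod M = 7^2 mod 127 = 49
Delta = (9 - 2) * 49 mod 127 = 89
New hash = (82 + 89) mod 127 = 44

Answer: 44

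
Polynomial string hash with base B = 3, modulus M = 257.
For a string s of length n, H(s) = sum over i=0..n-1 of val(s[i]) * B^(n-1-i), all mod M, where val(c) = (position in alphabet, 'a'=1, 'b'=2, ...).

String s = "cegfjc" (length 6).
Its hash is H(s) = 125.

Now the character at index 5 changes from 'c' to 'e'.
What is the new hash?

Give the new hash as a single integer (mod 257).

val('c') = 3, val('e') = 5
Position k = 5, exponent = n-1-k = 0
B^0 mod M = 3^0 mod 257 = 1
Delta = (5 - 3) * 1 mod 257 = 2
New hash = (125 + 2) mod 257 = 127

Answer: 127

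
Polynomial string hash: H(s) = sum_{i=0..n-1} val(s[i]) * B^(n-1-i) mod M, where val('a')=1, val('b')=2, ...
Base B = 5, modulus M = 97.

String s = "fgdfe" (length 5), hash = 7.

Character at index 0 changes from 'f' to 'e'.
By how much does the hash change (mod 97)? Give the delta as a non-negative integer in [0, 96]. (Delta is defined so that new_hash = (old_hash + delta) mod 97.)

Delta formula: (val(new) - val(old)) * B^(n-1-k) mod M
  val('e') - val('f') = 5 - 6 = -1
  B^(n-1-k) = 5^4 mod 97 = 43
  Delta = -1 * 43 mod 97 = 54

Answer: 54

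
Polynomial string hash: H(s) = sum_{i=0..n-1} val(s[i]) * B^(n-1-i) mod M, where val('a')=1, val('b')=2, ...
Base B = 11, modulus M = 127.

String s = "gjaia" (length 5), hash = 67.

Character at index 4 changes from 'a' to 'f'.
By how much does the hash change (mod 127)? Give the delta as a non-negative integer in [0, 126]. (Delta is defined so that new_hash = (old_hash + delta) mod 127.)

Answer: 5

Derivation:
Delta formula: (val(new) - val(old)) * B^(n-1-k) mod M
  val('f') - val('a') = 6 - 1 = 5
  B^(n-1-k) = 11^0 mod 127 = 1
  Delta = 5 * 1 mod 127 = 5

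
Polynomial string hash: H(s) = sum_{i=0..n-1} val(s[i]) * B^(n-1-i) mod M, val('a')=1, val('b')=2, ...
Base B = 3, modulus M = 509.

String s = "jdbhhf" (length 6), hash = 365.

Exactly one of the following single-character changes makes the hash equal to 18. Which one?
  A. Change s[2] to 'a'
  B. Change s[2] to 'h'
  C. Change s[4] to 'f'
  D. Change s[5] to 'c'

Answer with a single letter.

Option A: s[2]='b'->'a', delta=(1-2)*3^3 mod 509 = 482, hash=365+482 mod 509 = 338
Option B: s[2]='b'->'h', delta=(8-2)*3^3 mod 509 = 162, hash=365+162 mod 509 = 18 <-- target
Option C: s[4]='h'->'f', delta=(6-8)*3^1 mod 509 = 503, hash=365+503 mod 509 = 359
Option D: s[5]='f'->'c', delta=(3-6)*3^0 mod 509 = 506, hash=365+506 mod 509 = 362

Answer: B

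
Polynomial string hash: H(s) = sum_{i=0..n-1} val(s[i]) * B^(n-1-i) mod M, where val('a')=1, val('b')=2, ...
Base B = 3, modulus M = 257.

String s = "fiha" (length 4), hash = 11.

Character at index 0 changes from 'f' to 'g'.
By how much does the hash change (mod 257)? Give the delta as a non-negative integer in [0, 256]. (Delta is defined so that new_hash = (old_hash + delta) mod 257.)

Answer: 27

Derivation:
Delta formula: (val(new) - val(old)) * B^(n-1-k) mod M
  val('g') - val('f') = 7 - 6 = 1
  B^(n-1-k) = 3^3 mod 257 = 27
  Delta = 1 * 27 mod 257 = 27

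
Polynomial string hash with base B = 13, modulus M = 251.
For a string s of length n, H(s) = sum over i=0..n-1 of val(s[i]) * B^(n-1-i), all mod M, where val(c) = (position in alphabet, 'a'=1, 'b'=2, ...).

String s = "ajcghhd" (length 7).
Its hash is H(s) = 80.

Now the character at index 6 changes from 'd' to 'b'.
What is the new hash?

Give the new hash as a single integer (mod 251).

Answer: 78

Derivation:
val('d') = 4, val('b') = 2
Position k = 6, exponent = n-1-k = 0
B^0 mod M = 13^0 mod 251 = 1
Delta = (2 - 4) * 1 mod 251 = 249
New hash = (80 + 249) mod 251 = 78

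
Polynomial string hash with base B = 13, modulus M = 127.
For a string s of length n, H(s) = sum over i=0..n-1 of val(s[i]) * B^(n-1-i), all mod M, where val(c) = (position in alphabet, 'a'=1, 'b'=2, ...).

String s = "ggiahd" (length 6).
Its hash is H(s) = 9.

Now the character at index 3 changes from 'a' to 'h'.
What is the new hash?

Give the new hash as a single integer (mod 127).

val('a') = 1, val('h') = 8
Position k = 3, exponent = n-1-k = 2
B^2 mod M = 13^2 mod 127 = 42
Delta = (8 - 1) * 42 mod 127 = 40
New hash = (9 + 40) mod 127 = 49

Answer: 49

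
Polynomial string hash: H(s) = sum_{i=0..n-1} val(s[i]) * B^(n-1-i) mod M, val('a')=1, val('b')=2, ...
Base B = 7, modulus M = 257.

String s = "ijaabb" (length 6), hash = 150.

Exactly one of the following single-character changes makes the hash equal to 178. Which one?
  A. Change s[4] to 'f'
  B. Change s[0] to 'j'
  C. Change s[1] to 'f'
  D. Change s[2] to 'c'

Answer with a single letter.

Option A: s[4]='b'->'f', delta=(6-2)*7^1 mod 257 = 28, hash=150+28 mod 257 = 178 <-- target
Option B: s[0]='i'->'j', delta=(10-9)*7^5 mod 257 = 102, hash=150+102 mod 257 = 252
Option C: s[1]='j'->'f', delta=(6-10)*7^4 mod 257 = 162, hash=150+162 mod 257 = 55
Option D: s[2]='a'->'c', delta=(3-1)*7^3 mod 257 = 172, hash=150+172 mod 257 = 65

Answer: A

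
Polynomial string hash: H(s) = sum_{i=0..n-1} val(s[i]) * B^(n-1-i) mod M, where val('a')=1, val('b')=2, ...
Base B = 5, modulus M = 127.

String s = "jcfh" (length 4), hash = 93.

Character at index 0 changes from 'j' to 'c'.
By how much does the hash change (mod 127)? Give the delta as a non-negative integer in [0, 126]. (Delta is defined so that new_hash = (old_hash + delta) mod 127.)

Delta formula: (val(new) - val(old)) * B^(n-1-k) mod M
  val('c') - val('j') = 3 - 10 = -7
  B^(n-1-k) = 5^3 mod 127 = 125
  Delta = -7 * 125 mod 127 = 14

Answer: 14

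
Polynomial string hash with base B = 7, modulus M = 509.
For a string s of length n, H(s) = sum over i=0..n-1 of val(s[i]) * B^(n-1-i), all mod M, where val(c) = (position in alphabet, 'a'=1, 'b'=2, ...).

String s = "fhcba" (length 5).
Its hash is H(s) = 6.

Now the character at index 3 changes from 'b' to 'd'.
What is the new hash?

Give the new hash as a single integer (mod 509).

Answer: 20

Derivation:
val('b') = 2, val('d') = 4
Position k = 3, exponent = n-1-k = 1
B^1 mod M = 7^1 mod 509 = 7
Delta = (4 - 2) * 7 mod 509 = 14
New hash = (6 + 14) mod 509 = 20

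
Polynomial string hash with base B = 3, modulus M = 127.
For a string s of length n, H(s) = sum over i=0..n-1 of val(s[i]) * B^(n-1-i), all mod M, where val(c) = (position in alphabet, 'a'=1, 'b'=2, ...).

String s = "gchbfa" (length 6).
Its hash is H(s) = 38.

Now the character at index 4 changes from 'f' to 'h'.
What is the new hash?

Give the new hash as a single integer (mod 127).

Answer: 44

Derivation:
val('f') = 6, val('h') = 8
Position k = 4, exponent = n-1-k = 1
B^1 mod M = 3^1 mod 127 = 3
Delta = (8 - 6) * 3 mod 127 = 6
New hash = (38 + 6) mod 127 = 44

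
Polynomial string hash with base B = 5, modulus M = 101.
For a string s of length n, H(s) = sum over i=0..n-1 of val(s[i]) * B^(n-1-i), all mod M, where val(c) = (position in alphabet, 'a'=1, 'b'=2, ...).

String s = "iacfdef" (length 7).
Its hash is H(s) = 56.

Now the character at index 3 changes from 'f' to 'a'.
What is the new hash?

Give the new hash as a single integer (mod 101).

val('f') = 6, val('a') = 1
Position k = 3, exponent = n-1-k = 3
B^3 mod M = 5^3 mod 101 = 24
Delta = (1 - 6) * 24 mod 101 = 82
New hash = (56 + 82) mod 101 = 37

Answer: 37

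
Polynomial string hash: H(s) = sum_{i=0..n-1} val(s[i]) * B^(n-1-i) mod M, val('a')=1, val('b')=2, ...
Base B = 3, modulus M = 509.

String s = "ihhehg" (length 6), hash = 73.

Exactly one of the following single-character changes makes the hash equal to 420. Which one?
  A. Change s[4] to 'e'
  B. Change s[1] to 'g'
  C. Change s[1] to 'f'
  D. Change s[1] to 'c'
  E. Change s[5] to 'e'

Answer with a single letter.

Option A: s[4]='h'->'e', delta=(5-8)*3^1 mod 509 = 500, hash=73+500 mod 509 = 64
Option B: s[1]='h'->'g', delta=(7-8)*3^4 mod 509 = 428, hash=73+428 mod 509 = 501
Option C: s[1]='h'->'f', delta=(6-8)*3^4 mod 509 = 347, hash=73+347 mod 509 = 420 <-- target
Option D: s[1]='h'->'c', delta=(3-8)*3^4 mod 509 = 104, hash=73+104 mod 509 = 177
Option E: s[5]='g'->'e', delta=(5-7)*3^0 mod 509 = 507, hash=73+507 mod 509 = 71

Answer: C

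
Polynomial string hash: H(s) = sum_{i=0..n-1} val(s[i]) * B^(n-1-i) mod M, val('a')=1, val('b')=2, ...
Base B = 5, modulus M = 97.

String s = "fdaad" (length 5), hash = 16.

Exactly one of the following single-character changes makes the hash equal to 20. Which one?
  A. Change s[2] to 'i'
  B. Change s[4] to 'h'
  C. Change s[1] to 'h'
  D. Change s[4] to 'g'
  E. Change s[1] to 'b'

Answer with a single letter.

Answer: B

Derivation:
Option A: s[2]='a'->'i', delta=(9-1)*5^2 mod 97 = 6, hash=16+6 mod 97 = 22
Option B: s[4]='d'->'h', delta=(8-4)*5^0 mod 97 = 4, hash=16+4 mod 97 = 20 <-- target
Option C: s[1]='d'->'h', delta=(8-4)*5^3 mod 97 = 15, hash=16+15 mod 97 = 31
Option D: s[4]='d'->'g', delta=(7-4)*5^0 mod 97 = 3, hash=16+3 mod 97 = 19
Option E: s[1]='d'->'b', delta=(2-4)*5^3 mod 97 = 41, hash=16+41 mod 97 = 57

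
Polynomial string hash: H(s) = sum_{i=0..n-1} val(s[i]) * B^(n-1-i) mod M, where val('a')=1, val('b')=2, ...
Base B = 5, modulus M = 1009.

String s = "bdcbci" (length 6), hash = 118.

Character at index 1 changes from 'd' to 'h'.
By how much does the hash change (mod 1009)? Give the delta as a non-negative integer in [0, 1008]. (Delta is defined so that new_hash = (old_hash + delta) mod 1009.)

Answer: 482

Derivation:
Delta formula: (val(new) - val(old)) * B^(n-1-k) mod M
  val('h') - val('d') = 8 - 4 = 4
  B^(n-1-k) = 5^4 mod 1009 = 625
  Delta = 4 * 625 mod 1009 = 482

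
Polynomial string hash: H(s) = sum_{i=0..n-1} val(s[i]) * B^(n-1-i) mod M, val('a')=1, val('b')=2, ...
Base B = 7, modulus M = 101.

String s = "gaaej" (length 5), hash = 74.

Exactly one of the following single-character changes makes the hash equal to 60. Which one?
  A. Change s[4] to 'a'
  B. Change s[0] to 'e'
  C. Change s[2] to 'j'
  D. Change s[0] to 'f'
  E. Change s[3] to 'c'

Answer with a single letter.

Option A: s[4]='j'->'a', delta=(1-10)*7^0 mod 101 = 92, hash=74+92 mod 101 = 65
Option B: s[0]='g'->'e', delta=(5-7)*7^4 mod 101 = 46, hash=74+46 mod 101 = 19
Option C: s[2]='a'->'j', delta=(10-1)*7^2 mod 101 = 37, hash=74+37 mod 101 = 10
Option D: s[0]='g'->'f', delta=(6-7)*7^4 mod 101 = 23, hash=74+23 mod 101 = 97
Option E: s[3]='e'->'c', delta=(3-5)*7^1 mod 101 = 87, hash=74+87 mod 101 = 60 <-- target

Answer: E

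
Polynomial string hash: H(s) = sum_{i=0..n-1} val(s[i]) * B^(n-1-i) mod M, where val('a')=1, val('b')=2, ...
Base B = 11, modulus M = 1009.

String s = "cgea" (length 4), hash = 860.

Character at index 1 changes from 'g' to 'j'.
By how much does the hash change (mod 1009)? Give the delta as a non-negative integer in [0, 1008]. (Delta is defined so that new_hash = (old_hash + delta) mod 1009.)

Answer: 363

Derivation:
Delta formula: (val(new) - val(old)) * B^(n-1-k) mod M
  val('j') - val('g') = 10 - 7 = 3
  B^(n-1-k) = 11^2 mod 1009 = 121
  Delta = 3 * 121 mod 1009 = 363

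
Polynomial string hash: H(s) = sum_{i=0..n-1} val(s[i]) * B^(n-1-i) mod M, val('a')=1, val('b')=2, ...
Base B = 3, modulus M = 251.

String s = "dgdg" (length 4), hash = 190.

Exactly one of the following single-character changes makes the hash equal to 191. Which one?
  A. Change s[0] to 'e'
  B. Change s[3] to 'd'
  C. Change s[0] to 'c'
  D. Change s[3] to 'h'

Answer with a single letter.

Option A: s[0]='d'->'e', delta=(5-4)*3^3 mod 251 = 27, hash=190+27 mod 251 = 217
Option B: s[3]='g'->'d', delta=(4-7)*3^0 mod 251 = 248, hash=190+248 mod 251 = 187
Option C: s[0]='d'->'c', delta=(3-4)*3^3 mod 251 = 224, hash=190+224 mod 251 = 163
Option D: s[3]='g'->'h', delta=(8-7)*3^0 mod 251 = 1, hash=190+1 mod 251 = 191 <-- target

Answer: D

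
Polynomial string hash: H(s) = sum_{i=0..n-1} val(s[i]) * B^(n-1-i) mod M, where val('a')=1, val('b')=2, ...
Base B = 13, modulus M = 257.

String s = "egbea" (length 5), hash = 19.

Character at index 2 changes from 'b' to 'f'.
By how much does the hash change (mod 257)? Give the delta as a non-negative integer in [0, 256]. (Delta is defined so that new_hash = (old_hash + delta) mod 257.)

Answer: 162

Derivation:
Delta formula: (val(new) - val(old)) * B^(n-1-k) mod M
  val('f') - val('b') = 6 - 2 = 4
  B^(n-1-k) = 13^2 mod 257 = 169
  Delta = 4 * 169 mod 257 = 162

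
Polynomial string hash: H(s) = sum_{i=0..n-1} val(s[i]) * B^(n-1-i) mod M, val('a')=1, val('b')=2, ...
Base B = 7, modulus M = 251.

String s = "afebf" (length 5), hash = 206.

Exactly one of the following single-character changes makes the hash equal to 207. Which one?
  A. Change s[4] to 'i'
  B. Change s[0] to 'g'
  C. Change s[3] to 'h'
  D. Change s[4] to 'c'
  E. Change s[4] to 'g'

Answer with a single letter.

Option A: s[4]='f'->'i', delta=(9-6)*7^0 mod 251 = 3, hash=206+3 mod 251 = 209
Option B: s[0]='a'->'g', delta=(7-1)*7^4 mod 251 = 99, hash=206+99 mod 251 = 54
Option C: s[3]='b'->'h', delta=(8-2)*7^1 mod 251 = 42, hash=206+42 mod 251 = 248
Option D: s[4]='f'->'c', delta=(3-6)*7^0 mod 251 = 248, hash=206+248 mod 251 = 203
Option E: s[4]='f'->'g', delta=(7-6)*7^0 mod 251 = 1, hash=206+1 mod 251 = 207 <-- target

Answer: E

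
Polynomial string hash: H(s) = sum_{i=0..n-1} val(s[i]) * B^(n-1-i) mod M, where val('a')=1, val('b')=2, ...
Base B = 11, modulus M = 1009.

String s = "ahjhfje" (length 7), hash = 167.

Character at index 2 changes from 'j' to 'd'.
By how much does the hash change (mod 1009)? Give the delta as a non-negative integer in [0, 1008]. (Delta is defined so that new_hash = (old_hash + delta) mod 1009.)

Delta formula: (val(new) - val(old)) * B^(n-1-k) mod M
  val('d') - val('j') = 4 - 10 = -6
  B^(n-1-k) = 11^4 mod 1009 = 515
  Delta = -6 * 515 mod 1009 = 946

Answer: 946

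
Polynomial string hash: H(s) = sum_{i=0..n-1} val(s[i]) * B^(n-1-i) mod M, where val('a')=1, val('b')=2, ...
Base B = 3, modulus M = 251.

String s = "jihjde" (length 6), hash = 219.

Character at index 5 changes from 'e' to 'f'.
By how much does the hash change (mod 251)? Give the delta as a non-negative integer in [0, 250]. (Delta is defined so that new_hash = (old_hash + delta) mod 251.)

Delta formula: (val(new) - val(old)) * B^(n-1-k) mod M
  val('f') - val('e') = 6 - 5 = 1
  B^(n-1-k) = 3^0 mod 251 = 1
  Delta = 1 * 1 mod 251 = 1

Answer: 1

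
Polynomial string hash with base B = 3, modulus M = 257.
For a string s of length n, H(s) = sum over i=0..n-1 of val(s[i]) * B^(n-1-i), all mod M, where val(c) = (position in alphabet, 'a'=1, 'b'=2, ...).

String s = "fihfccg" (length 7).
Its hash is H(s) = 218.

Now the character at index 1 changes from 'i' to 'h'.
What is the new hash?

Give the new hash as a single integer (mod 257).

val('i') = 9, val('h') = 8
Position k = 1, exponent = n-1-k = 5
B^5 mod M = 3^5 mod 257 = 243
Delta = (8 - 9) * 243 mod 257 = 14
New hash = (218 + 14) mod 257 = 232

Answer: 232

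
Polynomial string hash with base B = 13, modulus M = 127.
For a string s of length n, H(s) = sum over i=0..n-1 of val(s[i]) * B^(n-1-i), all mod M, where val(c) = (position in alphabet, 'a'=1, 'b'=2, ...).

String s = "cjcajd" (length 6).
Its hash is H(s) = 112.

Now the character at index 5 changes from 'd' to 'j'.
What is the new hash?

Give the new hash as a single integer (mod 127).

val('d') = 4, val('j') = 10
Position k = 5, exponent = n-1-k = 0
B^0 mod M = 13^0 mod 127 = 1
Delta = (10 - 4) * 1 mod 127 = 6
New hash = (112 + 6) mod 127 = 118

Answer: 118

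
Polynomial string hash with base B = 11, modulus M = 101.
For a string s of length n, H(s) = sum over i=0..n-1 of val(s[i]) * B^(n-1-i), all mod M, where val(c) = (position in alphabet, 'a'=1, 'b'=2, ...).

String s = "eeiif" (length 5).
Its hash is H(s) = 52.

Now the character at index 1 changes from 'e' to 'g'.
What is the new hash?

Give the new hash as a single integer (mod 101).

val('e') = 5, val('g') = 7
Position k = 1, exponent = n-1-k = 3
B^3 mod M = 11^3 mod 101 = 18
Delta = (7 - 5) * 18 mod 101 = 36
New hash = (52 + 36) mod 101 = 88

Answer: 88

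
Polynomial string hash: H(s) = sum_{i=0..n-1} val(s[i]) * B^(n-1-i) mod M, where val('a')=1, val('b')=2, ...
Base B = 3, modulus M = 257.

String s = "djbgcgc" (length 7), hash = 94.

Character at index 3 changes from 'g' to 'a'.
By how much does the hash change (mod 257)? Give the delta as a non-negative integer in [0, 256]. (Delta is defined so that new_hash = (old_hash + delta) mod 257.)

Answer: 95

Derivation:
Delta formula: (val(new) - val(old)) * B^(n-1-k) mod M
  val('a') - val('g') = 1 - 7 = -6
  B^(n-1-k) = 3^3 mod 257 = 27
  Delta = -6 * 27 mod 257 = 95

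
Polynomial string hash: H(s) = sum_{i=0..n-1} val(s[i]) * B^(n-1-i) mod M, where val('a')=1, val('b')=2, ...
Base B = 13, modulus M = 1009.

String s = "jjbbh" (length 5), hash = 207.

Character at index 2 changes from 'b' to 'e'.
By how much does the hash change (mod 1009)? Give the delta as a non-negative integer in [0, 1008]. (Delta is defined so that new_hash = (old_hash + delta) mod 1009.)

Delta formula: (val(new) - val(old)) * B^(n-1-k) mod M
  val('e') - val('b') = 5 - 2 = 3
  B^(n-1-k) = 13^2 mod 1009 = 169
  Delta = 3 * 169 mod 1009 = 507

Answer: 507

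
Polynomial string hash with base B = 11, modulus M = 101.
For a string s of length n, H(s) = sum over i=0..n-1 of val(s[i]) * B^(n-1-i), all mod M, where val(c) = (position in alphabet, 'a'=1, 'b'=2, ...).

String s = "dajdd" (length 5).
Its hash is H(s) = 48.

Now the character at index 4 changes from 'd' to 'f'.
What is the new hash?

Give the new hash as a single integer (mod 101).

Answer: 50

Derivation:
val('d') = 4, val('f') = 6
Position k = 4, exponent = n-1-k = 0
B^0 mod M = 11^0 mod 101 = 1
Delta = (6 - 4) * 1 mod 101 = 2
New hash = (48 + 2) mod 101 = 50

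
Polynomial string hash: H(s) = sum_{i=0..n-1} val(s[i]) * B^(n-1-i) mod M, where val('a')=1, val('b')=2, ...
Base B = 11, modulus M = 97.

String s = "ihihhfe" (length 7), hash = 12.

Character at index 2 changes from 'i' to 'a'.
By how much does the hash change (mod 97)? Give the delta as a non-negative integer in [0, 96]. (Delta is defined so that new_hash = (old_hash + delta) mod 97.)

Answer: 48

Derivation:
Delta formula: (val(new) - val(old)) * B^(n-1-k) mod M
  val('a') - val('i') = 1 - 9 = -8
  B^(n-1-k) = 11^4 mod 97 = 91
  Delta = -8 * 91 mod 97 = 48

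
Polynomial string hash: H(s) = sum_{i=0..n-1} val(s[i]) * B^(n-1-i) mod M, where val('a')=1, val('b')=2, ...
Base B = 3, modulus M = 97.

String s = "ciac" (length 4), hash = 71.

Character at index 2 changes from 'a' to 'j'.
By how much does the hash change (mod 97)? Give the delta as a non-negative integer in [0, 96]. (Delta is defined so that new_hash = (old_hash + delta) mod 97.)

Delta formula: (val(new) - val(old)) * B^(n-1-k) mod M
  val('j') - val('a') = 10 - 1 = 9
  B^(n-1-k) = 3^1 mod 97 = 3
  Delta = 9 * 3 mod 97 = 27

Answer: 27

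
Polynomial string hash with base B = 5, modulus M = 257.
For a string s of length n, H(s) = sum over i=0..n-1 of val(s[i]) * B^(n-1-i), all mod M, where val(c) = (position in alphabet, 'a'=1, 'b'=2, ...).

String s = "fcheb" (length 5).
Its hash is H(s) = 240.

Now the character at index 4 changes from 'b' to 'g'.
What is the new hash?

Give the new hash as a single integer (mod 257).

Answer: 245

Derivation:
val('b') = 2, val('g') = 7
Position k = 4, exponent = n-1-k = 0
B^0 mod M = 5^0 mod 257 = 1
Delta = (7 - 2) * 1 mod 257 = 5
New hash = (240 + 5) mod 257 = 245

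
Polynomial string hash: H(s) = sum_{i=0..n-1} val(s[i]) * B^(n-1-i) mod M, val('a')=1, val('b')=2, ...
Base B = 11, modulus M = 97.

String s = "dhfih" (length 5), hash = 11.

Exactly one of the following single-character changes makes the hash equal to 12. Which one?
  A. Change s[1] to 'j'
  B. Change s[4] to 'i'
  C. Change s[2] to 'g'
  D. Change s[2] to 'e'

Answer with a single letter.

Option A: s[1]='h'->'j', delta=(10-8)*11^3 mod 97 = 43, hash=11+43 mod 97 = 54
Option B: s[4]='h'->'i', delta=(9-8)*11^0 mod 97 = 1, hash=11+1 mod 97 = 12 <-- target
Option C: s[2]='f'->'g', delta=(7-6)*11^2 mod 97 = 24, hash=11+24 mod 97 = 35
Option D: s[2]='f'->'e', delta=(5-6)*11^2 mod 97 = 73, hash=11+73 mod 97 = 84

Answer: B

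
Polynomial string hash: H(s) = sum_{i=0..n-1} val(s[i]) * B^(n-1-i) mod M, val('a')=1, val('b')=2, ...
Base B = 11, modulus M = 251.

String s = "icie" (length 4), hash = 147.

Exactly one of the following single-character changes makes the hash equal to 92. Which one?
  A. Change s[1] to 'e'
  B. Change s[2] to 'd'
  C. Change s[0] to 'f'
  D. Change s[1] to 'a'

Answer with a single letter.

Option A: s[1]='c'->'e', delta=(5-3)*11^2 mod 251 = 242, hash=147+242 mod 251 = 138
Option B: s[2]='i'->'d', delta=(4-9)*11^1 mod 251 = 196, hash=147+196 mod 251 = 92 <-- target
Option C: s[0]='i'->'f', delta=(6-9)*11^3 mod 251 = 23, hash=147+23 mod 251 = 170
Option D: s[1]='c'->'a', delta=(1-3)*11^2 mod 251 = 9, hash=147+9 mod 251 = 156

Answer: B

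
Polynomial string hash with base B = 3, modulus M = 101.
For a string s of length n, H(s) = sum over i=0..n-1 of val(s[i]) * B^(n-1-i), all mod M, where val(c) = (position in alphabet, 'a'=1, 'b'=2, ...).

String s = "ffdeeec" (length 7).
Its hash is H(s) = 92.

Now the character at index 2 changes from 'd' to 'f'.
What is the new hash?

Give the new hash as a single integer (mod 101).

Answer: 52

Derivation:
val('d') = 4, val('f') = 6
Position k = 2, exponent = n-1-k = 4
B^4 mod M = 3^4 mod 101 = 81
Delta = (6 - 4) * 81 mod 101 = 61
New hash = (92 + 61) mod 101 = 52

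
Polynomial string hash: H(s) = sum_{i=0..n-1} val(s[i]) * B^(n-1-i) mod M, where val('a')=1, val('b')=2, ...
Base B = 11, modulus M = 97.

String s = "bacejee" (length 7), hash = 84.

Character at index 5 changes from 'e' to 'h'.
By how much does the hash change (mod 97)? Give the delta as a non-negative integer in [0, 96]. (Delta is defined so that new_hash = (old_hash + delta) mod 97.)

Answer: 33

Derivation:
Delta formula: (val(new) - val(old)) * B^(n-1-k) mod M
  val('h') - val('e') = 8 - 5 = 3
  B^(n-1-k) = 11^1 mod 97 = 11
  Delta = 3 * 11 mod 97 = 33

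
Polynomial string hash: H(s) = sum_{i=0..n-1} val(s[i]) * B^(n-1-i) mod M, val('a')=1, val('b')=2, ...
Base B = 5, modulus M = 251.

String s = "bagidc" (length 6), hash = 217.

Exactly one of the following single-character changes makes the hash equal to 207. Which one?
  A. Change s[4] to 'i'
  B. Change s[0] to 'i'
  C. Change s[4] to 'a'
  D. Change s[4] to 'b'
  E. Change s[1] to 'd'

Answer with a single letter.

Option A: s[4]='d'->'i', delta=(9-4)*5^1 mod 251 = 25, hash=217+25 mod 251 = 242
Option B: s[0]='b'->'i', delta=(9-2)*5^5 mod 251 = 38, hash=217+38 mod 251 = 4
Option C: s[4]='d'->'a', delta=(1-4)*5^1 mod 251 = 236, hash=217+236 mod 251 = 202
Option D: s[4]='d'->'b', delta=(2-4)*5^1 mod 251 = 241, hash=217+241 mod 251 = 207 <-- target
Option E: s[1]='a'->'d', delta=(4-1)*5^4 mod 251 = 118, hash=217+118 mod 251 = 84

Answer: D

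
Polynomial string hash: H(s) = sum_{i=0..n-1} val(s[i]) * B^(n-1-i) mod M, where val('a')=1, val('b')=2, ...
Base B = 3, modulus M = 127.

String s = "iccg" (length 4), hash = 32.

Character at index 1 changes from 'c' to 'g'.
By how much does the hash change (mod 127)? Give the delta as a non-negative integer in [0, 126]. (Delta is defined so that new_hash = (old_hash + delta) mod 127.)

Delta formula: (val(new) - val(old)) * B^(n-1-k) mod M
  val('g') - val('c') = 7 - 3 = 4
  B^(n-1-k) = 3^2 mod 127 = 9
  Delta = 4 * 9 mod 127 = 36

Answer: 36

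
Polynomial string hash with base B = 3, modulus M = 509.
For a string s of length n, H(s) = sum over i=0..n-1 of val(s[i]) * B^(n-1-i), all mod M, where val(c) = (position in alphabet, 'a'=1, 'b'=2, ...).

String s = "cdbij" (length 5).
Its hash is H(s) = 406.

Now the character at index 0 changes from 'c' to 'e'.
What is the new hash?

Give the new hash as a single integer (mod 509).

val('c') = 3, val('e') = 5
Position k = 0, exponent = n-1-k = 4
B^4 mod M = 3^4 mod 509 = 81
Delta = (5 - 3) * 81 mod 509 = 162
New hash = (406 + 162) mod 509 = 59

Answer: 59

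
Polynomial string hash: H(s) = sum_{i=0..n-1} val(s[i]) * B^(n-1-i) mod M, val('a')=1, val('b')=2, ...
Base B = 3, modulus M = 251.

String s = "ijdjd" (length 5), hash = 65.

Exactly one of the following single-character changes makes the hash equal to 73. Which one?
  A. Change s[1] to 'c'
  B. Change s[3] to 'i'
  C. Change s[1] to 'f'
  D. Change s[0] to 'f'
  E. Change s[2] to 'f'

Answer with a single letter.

Option A: s[1]='j'->'c', delta=(3-10)*3^3 mod 251 = 62, hash=65+62 mod 251 = 127
Option B: s[3]='j'->'i', delta=(9-10)*3^1 mod 251 = 248, hash=65+248 mod 251 = 62
Option C: s[1]='j'->'f', delta=(6-10)*3^3 mod 251 = 143, hash=65+143 mod 251 = 208
Option D: s[0]='i'->'f', delta=(6-9)*3^4 mod 251 = 8, hash=65+8 mod 251 = 73 <-- target
Option E: s[2]='d'->'f', delta=(6-4)*3^2 mod 251 = 18, hash=65+18 mod 251 = 83

Answer: D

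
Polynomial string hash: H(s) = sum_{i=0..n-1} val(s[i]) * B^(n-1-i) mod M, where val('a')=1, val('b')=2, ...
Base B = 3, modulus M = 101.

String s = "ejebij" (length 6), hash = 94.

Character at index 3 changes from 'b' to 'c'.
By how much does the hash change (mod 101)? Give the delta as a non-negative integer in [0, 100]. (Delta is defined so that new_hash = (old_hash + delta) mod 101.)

Delta formula: (val(new) - val(old)) * B^(n-1-k) mod M
  val('c') - val('b') = 3 - 2 = 1
  B^(n-1-k) = 3^2 mod 101 = 9
  Delta = 1 * 9 mod 101 = 9

Answer: 9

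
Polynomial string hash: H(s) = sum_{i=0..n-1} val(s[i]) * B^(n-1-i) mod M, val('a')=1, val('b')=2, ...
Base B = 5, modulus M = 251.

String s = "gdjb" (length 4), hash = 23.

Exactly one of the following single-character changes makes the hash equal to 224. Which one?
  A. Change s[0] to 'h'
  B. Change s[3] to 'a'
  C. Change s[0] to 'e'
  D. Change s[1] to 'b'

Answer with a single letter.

Option A: s[0]='g'->'h', delta=(8-7)*5^3 mod 251 = 125, hash=23+125 mod 251 = 148
Option B: s[3]='b'->'a', delta=(1-2)*5^0 mod 251 = 250, hash=23+250 mod 251 = 22
Option C: s[0]='g'->'e', delta=(5-7)*5^3 mod 251 = 1, hash=23+1 mod 251 = 24
Option D: s[1]='d'->'b', delta=(2-4)*5^2 mod 251 = 201, hash=23+201 mod 251 = 224 <-- target

Answer: D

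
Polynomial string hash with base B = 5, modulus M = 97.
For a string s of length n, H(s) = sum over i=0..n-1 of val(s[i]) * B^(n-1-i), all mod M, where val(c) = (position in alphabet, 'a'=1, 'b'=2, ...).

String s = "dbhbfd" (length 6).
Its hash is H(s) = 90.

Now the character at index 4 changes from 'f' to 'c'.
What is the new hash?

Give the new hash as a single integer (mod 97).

Answer: 75

Derivation:
val('f') = 6, val('c') = 3
Position k = 4, exponent = n-1-k = 1
B^1 mod M = 5^1 mod 97 = 5
Delta = (3 - 6) * 5 mod 97 = 82
New hash = (90 + 82) mod 97 = 75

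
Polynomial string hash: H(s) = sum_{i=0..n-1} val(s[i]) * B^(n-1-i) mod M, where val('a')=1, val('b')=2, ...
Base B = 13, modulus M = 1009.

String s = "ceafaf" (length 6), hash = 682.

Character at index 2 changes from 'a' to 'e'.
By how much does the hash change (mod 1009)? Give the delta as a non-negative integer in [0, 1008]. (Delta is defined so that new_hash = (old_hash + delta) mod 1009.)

Delta formula: (val(new) - val(old)) * B^(n-1-k) mod M
  val('e') - val('a') = 5 - 1 = 4
  B^(n-1-k) = 13^3 mod 1009 = 179
  Delta = 4 * 179 mod 1009 = 716

Answer: 716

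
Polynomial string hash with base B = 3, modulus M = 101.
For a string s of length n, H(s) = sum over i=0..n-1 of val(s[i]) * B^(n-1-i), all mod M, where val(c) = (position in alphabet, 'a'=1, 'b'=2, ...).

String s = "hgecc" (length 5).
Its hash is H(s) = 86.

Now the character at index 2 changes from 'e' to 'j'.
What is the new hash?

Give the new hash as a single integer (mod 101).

Answer: 30

Derivation:
val('e') = 5, val('j') = 10
Position k = 2, exponent = n-1-k = 2
B^2 mod M = 3^2 mod 101 = 9
Delta = (10 - 5) * 9 mod 101 = 45
New hash = (86 + 45) mod 101 = 30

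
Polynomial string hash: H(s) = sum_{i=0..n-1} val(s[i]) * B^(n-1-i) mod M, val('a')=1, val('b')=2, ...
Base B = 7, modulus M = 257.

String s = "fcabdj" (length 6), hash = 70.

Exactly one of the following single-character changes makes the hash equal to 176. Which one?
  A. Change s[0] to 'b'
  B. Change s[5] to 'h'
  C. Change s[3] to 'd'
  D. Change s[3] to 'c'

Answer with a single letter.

Option A: s[0]='f'->'b', delta=(2-6)*7^5 mod 257 = 106, hash=70+106 mod 257 = 176 <-- target
Option B: s[5]='j'->'h', delta=(8-10)*7^0 mod 257 = 255, hash=70+255 mod 257 = 68
Option C: s[3]='b'->'d', delta=(4-2)*7^2 mod 257 = 98, hash=70+98 mod 257 = 168
Option D: s[3]='b'->'c', delta=(3-2)*7^2 mod 257 = 49, hash=70+49 mod 257 = 119

Answer: A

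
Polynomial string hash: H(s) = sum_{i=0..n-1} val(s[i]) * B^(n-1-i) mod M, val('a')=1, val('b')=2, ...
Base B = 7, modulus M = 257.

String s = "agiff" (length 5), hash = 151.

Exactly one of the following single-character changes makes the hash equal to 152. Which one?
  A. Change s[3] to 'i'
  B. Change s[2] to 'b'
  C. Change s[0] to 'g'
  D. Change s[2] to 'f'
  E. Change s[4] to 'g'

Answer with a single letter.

Option A: s[3]='f'->'i', delta=(9-6)*7^1 mod 257 = 21, hash=151+21 mod 257 = 172
Option B: s[2]='i'->'b', delta=(2-9)*7^2 mod 257 = 171, hash=151+171 mod 257 = 65
Option C: s[0]='a'->'g', delta=(7-1)*7^4 mod 257 = 14, hash=151+14 mod 257 = 165
Option D: s[2]='i'->'f', delta=(6-9)*7^2 mod 257 = 110, hash=151+110 mod 257 = 4
Option E: s[4]='f'->'g', delta=(7-6)*7^0 mod 257 = 1, hash=151+1 mod 257 = 152 <-- target

Answer: E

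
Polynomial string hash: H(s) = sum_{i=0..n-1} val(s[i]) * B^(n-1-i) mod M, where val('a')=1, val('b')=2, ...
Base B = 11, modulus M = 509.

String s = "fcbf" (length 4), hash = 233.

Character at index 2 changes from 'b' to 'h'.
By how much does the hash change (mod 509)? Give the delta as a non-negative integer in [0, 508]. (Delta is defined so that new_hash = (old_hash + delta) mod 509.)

Answer: 66

Derivation:
Delta formula: (val(new) - val(old)) * B^(n-1-k) mod M
  val('h') - val('b') = 8 - 2 = 6
  B^(n-1-k) = 11^1 mod 509 = 11
  Delta = 6 * 11 mod 509 = 66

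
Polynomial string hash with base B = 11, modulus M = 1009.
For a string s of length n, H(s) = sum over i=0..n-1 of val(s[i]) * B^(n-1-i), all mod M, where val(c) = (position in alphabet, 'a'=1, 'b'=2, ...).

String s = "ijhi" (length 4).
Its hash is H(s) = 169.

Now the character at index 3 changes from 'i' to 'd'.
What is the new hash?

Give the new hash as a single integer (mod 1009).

Answer: 164

Derivation:
val('i') = 9, val('d') = 4
Position k = 3, exponent = n-1-k = 0
B^0 mod M = 11^0 mod 1009 = 1
Delta = (4 - 9) * 1 mod 1009 = 1004
New hash = (169 + 1004) mod 1009 = 164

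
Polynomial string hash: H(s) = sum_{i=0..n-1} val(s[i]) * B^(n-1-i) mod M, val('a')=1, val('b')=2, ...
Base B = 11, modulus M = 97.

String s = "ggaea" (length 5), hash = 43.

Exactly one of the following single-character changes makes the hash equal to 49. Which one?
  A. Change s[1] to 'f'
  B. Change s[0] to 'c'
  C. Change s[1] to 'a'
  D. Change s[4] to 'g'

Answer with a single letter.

Option A: s[1]='g'->'f', delta=(6-7)*11^3 mod 97 = 27, hash=43+27 mod 97 = 70
Option B: s[0]='g'->'c', delta=(3-7)*11^4 mod 97 = 24, hash=43+24 mod 97 = 67
Option C: s[1]='g'->'a', delta=(1-7)*11^3 mod 97 = 65, hash=43+65 mod 97 = 11
Option D: s[4]='a'->'g', delta=(7-1)*11^0 mod 97 = 6, hash=43+6 mod 97 = 49 <-- target

Answer: D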